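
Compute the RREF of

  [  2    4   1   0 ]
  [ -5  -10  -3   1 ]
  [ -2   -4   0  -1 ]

[[1, 2, 0, 0], [0, 0, 1, 0], [0, 0, 0, 1]]

R1 → 1/2·R1
  [  1    2  1/2   0 ]
  [ -5  -10   -3   1 ]
  [ -2   -4    0  -1 ]
R2 → R2 + 5·R1
  [  1   2   1/2   0 ]
  [  0   0  -1/2   1 ]
  [ -2  -4     0  -1 ]
R3 → R3 + 2·R1
  [ 1  2   1/2   0 ]
  [ 0  0  -1/2   1 ]
  [ 0  0     1  -1 ]
R2 → -2·R2
  [ 1  2  1/2   0 ]
  [ 0  0    1  -2 ]
  [ 0  0    1  -1 ]
R3 → R3 − R2
  [ 1  2  1/2   0 ]
  [ 0  0    1  -2 ]
  [ 0  0    0   1 ]
R2 → R2 + 2·R3
  [ 1  2  1/2  0 ]
  [ 0  0    1  0 ]
  [ 0  0    0  1 ]
R1 → R1 − 1/2·R2
  [ 1  2  0  0 ]
  [ 0  0  1  0 ]
  [ 0  0  0  1 ]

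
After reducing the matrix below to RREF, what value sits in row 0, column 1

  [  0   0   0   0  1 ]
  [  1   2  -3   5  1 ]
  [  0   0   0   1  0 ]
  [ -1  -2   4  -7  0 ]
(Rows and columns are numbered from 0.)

2

Swap R1 and R2.
  [  1   2  -3   5  1 ]
  [  0   0   0   0  1 ]
  [  0   0   0   1  0 ]
  [ -1  -2   4  -7  0 ]
Add R1 to R4.
  [ 1  2  -3   5  1 ]
  [ 0  0   0   0  1 ]
  [ 0  0   0   1  0 ]
  [ 0  0   1  -2  1 ]
Swap R2 and R4.
  [ 1  2  -3   5  1 ]
  [ 0  0   1  -2  1 ]
  [ 0  0   0   1  0 ]
  [ 0  0   0   0  1 ]
Subtract R4 from R2.
  [ 1  2  -3   5  1 ]
  [ 0  0   1  -2  0 ]
  [ 0  0   0   1  0 ]
  [ 0  0   0   0  1 ]
Subtract R4 from R1.
  [ 1  2  -3   5  0 ]
  [ 0  0   1  -2  0 ]
  [ 0  0   0   1  0 ]
  [ 0  0   0   0  1 ]
Add 2 times R3 to R2.
  [ 1  2  -3  5  0 ]
  [ 0  0   1  0  0 ]
  [ 0  0   0  1  0 ]
  [ 0  0   0  0  1 ]
Subtract 5 times R3 from R1.
  [ 1  2  -3  0  0 ]
  [ 0  0   1  0  0 ]
  [ 0  0   0  1  0 ]
  [ 0  0   0  0  1 ]
Add 3 times R2 to R1.
  [ 1  2  0  0  0 ]
  [ 0  0  1  0  0 ]
  [ 0  0  0  1  0 ]
  [ 0  0  0  0  1 ]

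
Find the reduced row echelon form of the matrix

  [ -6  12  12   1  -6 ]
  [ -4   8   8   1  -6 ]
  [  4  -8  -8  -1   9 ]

[[1, -2, -2, 0, 0], [0, 0, 0, 1, 0], [0, 0, 0, 0, 1]]

R1 ← -1/6·R1
  [  1  -2  -2  -1/6   1 ]
  [ -4   8   8     1  -6 ]
  [  4  -8  -8    -1   9 ]
R2 ← R2 + 4·R1
  [ 1  -2  -2  -1/6   1 ]
  [ 0   0   0   1/3  -2 ]
  [ 4  -8  -8    -1   9 ]
R3 ← R3 − 4·R1
  [ 1  -2  -2  -1/6   1 ]
  [ 0   0   0   1/3  -2 ]
  [ 0   0   0  -1/3   5 ]
R2 ← 3·R2
  [ 1  -2  -2  -1/6   1 ]
  [ 0   0   0     1  -6 ]
  [ 0   0   0  -1/3   5 ]
R3 ← R3 + 1/3·R2
  [ 1  -2  -2  -1/6   1 ]
  [ 0   0   0     1  -6 ]
  [ 0   0   0     0   3 ]
R3 ← 1/3·R3
  [ 1  -2  -2  -1/6   1 ]
  [ 0   0   0     1  -6 ]
  [ 0   0   0     0   1 ]
R2 ← R2 + 6·R3
  [ 1  -2  -2  -1/6  1 ]
  [ 0   0   0     1  0 ]
  [ 0   0   0     0  1 ]
R1 ← R1 − R3
  [ 1  -2  -2  -1/6  0 ]
  [ 0   0   0     1  0 ]
  [ 0   0   0     0  1 ]
R1 ← R1 + 1/6·R2
  [ 1  -2  -2  0  0 ]
  [ 0   0   0  1  0 ]
  [ 0   0   0  0  1 ]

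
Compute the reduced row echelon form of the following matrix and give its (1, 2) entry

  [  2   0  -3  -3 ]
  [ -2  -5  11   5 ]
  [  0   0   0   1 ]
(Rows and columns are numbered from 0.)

-8/5

Multiply ρ1 by 1/2.
  [  1   0  -3/2  -3/2 ]
  [ -2  -5    11     5 ]
  [  0   0     0     1 ]
Add 2 times ρ1 to ρ2.
  [ 1   0  -3/2  -3/2 ]
  [ 0  -5     8     2 ]
  [ 0   0     0     1 ]
Multiply ρ2 by -1/5.
  [ 1  0  -3/2  -3/2 ]
  [ 0  1  -8/5  -2/5 ]
  [ 0  0     0     1 ]
Add 2/5 times ρ3 to ρ2.
  [ 1  0  -3/2  -3/2 ]
  [ 0  1  -8/5     0 ]
  [ 0  0     0     1 ]
Add 3/2 times ρ3 to ρ1.
  [ 1  0  -3/2  0 ]
  [ 0  1  -8/5  0 ]
  [ 0  0     0  1 ]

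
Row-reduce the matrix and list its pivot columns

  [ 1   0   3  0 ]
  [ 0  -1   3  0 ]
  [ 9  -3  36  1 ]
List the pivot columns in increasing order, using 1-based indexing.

1, 2, 4

R3 → R3 − 9·R1
  [ 1   0  3  0 ]
  [ 0  -1  3  0 ]
  [ 0  -3  9  1 ]
R2 → -1·R2
  [ 1   0   3  0 ]
  [ 0   1  -3  0 ]
  [ 0  -3   9  1 ]
R3 → R3 + 3·R2
  [ 1  0   3  0 ]
  [ 0  1  -3  0 ]
  [ 0  0   0  1 ]
Pivot columns are the columns containing a leading 1.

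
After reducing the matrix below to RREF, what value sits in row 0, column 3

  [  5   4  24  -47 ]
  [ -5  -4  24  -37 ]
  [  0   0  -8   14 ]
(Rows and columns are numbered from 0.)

Multiply R1 by 1/5.
  [  1  4/5  24/5  -47/5 ]
  [ -5   -4    24    -37 ]
  [  0    0    -8     14 ]
Add 5 times R1 to R2.
  [ 1  4/5  24/5  -47/5 ]
  [ 0    0    48    -84 ]
  [ 0    0    -8     14 ]
Multiply R2 by 1/48.
  [ 1  4/5  24/5  -47/5 ]
  [ 0    0     1   -7/4 ]
  [ 0    0    -8     14 ]
Add 8 times R2 to R3.
  [ 1  4/5  24/5  -47/5 ]
  [ 0    0     1   -7/4 ]
  [ 0    0     0      0 ]
Subtract 24/5 times R2 from R1.
  [ 1  4/5  0    -1 ]
  [ 0    0  1  -7/4 ]
  [ 0    0  0     0 ]

-1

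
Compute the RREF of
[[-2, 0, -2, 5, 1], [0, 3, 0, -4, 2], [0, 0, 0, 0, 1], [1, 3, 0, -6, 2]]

[[1, 0, 0, -2, 0], [0, 1, 0, -4/3, 0], [0, 0, 1, -1/2, 0], [0, 0, 0, 0, 1]]

r1 := -1/2·r1
  [ 1  0  1  -5/2  -1/2 ]
  [ 0  3  0    -4     2 ]
  [ 0  0  0     0     1 ]
  [ 1  3  0    -6     2 ]
r4 := r4 − r1
  [ 1  0   1  -5/2  -1/2 ]
  [ 0  3   0    -4     2 ]
  [ 0  0   0     0     1 ]
  [ 0  3  -1  -7/2   5/2 ]
r2 := 1/3·r2
  [ 1  0   1  -5/2  -1/2 ]
  [ 0  1   0  -4/3   2/3 ]
  [ 0  0   0     0     1 ]
  [ 0  3  -1  -7/2   5/2 ]
r4 := r4 − 3·r2
  [ 1  0   1  -5/2  -1/2 ]
  [ 0  1   0  -4/3   2/3 ]
  [ 0  0   0     0     1 ]
  [ 0  0  -1   1/2   1/2 ]
r3 <-> r4
  [ 1  0   1  -5/2  -1/2 ]
  [ 0  1   0  -4/3   2/3 ]
  [ 0  0  -1   1/2   1/2 ]
  [ 0  0   0     0     1 ]
r3 := -1·r3
  [ 1  0  1  -5/2  -1/2 ]
  [ 0  1  0  -4/3   2/3 ]
  [ 0  0  1  -1/2  -1/2 ]
  [ 0  0  0     0     1 ]
r3 := r3 + 1/2·r4
  [ 1  0  1  -5/2  -1/2 ]
  [ 0  1  0  -4/3   2/3 ]
  [ 0  0  1  -1/2     0 ]
  [ 0  0  0     0     1 ]
r2 := r2 − 2/3·r4
  [ 1  0  1  -5/2  -1/2 ]
  [ 0  1  0  -4/3     0 ]
  [ 0  0  1  -1/2     0 ]
  [ 0  0  0     0     1 ]
r1 := r1 + 1/2·r4
  [ 1  0  1  -5/2  0 ]
  [ 0  1  0  -4/3  0 ]
  [ 0  0  1  -1/2  0 ]
  [ 0  0  0     0  1 ]
r1 := r1 − r3
  [ 1  0  0    -2  0 ]
  [ 0  1  0  -4/3  0 ]
  [ 0  0  1  -1/2  0 ]
  [ 0  0  0     0  1 ]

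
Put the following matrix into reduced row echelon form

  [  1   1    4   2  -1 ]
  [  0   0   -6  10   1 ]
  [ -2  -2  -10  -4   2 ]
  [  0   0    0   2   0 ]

ρ3 → ρ3 + 2·ρ1
  [ 1  1   4   2  -1 ]
  [ 0  0  -6  10   1 ]
  [ 0  0  -2   0   0 ]
  [ 0  0   0   2   0 ]
ρ2 → -1/6·ρ2
  [ 1  1   4     2    -1 ]
  [ 0  0   1  -5/3  -1/6 ]
  [ 0  0  -2     0     0 ]
  [ 0  0   0     2     0 ]
ρ3 → ρ3 + 2·ρ2
  [ 1  1  4      2    -1 ]
  [ 0  0  1   -5/3  -1/6 ]
  [ 0  0  0  -10/3  -1/3 ]
  [ 0  0  0      2     0 ]
ρ3 → -3/10·ρ3
  [ 1  1  4     2    -1 ]
  [ 0  0  1  -5/3  -1/6 ]
  [ 0  0  0     1  1/10 ]
  [ 0  0  0     2     0 ]
ρ4 → ρ4 − 2·ρ3
  [ 1  1  4     2    -1 ]
  [ 0  0  1  -5/3  -1/6 ]
  [ 0  0  0     1  1/10 ]
  [ 0  0  0     0  -1/5 ]
ρ4 → -5·ρ4
  [ 1  1  4     2    -1 ]
  [ 0  0  1  -5/3  -1/6 ]
  [ 0  0  0     1  1/10 ]
  [ 0  0  0     0     1 ]
ρ3 → ρ3 − 1/10·ρ4
  [ 1  1  4     2    -1 ]
  [ 0  0  1  -5/3  -1/6 ]
  [ 0  0  0     1     0 ]
  [ 0  0  0     0     1 ]
ρ2 → ρ2 + 1/6·ρ4
  [ 1  1  4     2  -1 ]
  [ 0  0  1  -5/3   0 ]
  [ 0  0  0     1   0 ]
  [ 0  0  0     0   1 ]
ρ1 → ρ1 + ρ4
  [ 1  1  4     2  0 ]
  [ 0  0  1  -5/3  0 ]
  [ 0  0  0     1  0 ]
  [ 0  0  0     0  1 ]
ρ2 → ρ2 + 5/3·ρ3
  [ 1  1  4  2  0 ]
  [ 0  0  1  0  0 ]
  [ 0  0  0  1  0 ]
  [ 0  0  0  0  1 ]
ρ1 → ρ1 − 2·ρ3
  [ 1  1  4  0  0 ]
  [ 0  0  1  0  0 ]
  [ 0  0  0  1  0 ]
  [ 0  0  0  0  1 ]
ρ1 → ρ1 − 4·ρ2
  [ 1  1  0  0  0 ]
  [ 0  0  1  0  0 ]
  [ 0  0  0  1  0 ]
  [ 0  0  0  0  1 ]

[[1, 1, 0, 0, 0], [0, 0, 1, 0, 0], [0, 0, 0, 1, 0], [0, 0, 0, 0, 1]]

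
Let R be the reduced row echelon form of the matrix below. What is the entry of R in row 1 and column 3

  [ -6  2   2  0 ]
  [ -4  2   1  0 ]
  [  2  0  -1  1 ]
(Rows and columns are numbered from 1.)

-1/2

R1 ← -1/6·R1
  [  1  -1/3  -1/3  0 ]
  [ -4     2     1  0 ]
  [  2     0    -1  1 ]
R2 ← R2 + 4·R1
  [ 1  -1/3  -1/3  0 ]
  [ 0   2/3  -1/3  0 ]
  [ 2     0    -1  1 ]
R3 ← R3 − 2·R1
  [ 1  -1/3  -1/3  0 ]
  [ 0   2/3  -1/3  0 ]
  [ 0   2/3  -1/3  1 ]
R2 ← 3/2·R2
  [ 1  -1/3  -1/3  0 ]
  [ 0     1  -1/2  0 ]
  [ 0   2/3  -1/3  1 ]
R3 ← R3 − 2/3·R2
  [ 1  -1/3  -1/3  0 ]
  [ 0     1  -1/2  0 ]
  [ 0     0     0  1 ]
R1 ← R1 + 1/3·R2
  [ 1  0  -1/2  0 ]
  [ 0  1  -1/2  0 ]
  [ 0  0     0  1 ]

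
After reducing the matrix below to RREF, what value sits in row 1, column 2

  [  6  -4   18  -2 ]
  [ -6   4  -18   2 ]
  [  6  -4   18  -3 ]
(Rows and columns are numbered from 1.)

-2/3

ρ1 -> 1/6·ρ1
ρ2 -> ρ2 + 6·ρ1
ρ3 -> ρ3 − 6·ρ1
ρ2 <-> ρ3
ρ2 -> -1·ρ2
ρ1 -> ρ1 + 1/3·ρ2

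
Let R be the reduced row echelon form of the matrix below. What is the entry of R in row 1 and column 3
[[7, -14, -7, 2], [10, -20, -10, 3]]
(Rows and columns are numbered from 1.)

r1 ← 1/7·r1
  [  1   -2   -1  2/7 ]
  [ 10  -20  -10    3 ]
r2 ← r2 − 10·r1
  [ 1  -2  -1  2/7 ]
  [ 0   0   0  1/7 ]
r2 ← 7·r2
  [ 1  -2  -1  2/7 ]
  [ 0   0   0    1 ]
r1 ← r1 − 2/7·r2
  [ 1  -2  -1  0 ]
  [ 0   0   0  1 ]

-1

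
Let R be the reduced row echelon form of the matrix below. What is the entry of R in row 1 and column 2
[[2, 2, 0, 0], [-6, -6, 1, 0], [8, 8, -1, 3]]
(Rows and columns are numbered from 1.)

1

R1 := 1/2·R1
R2 := R2 + 6·R1
R3 := R3 − 8·R1
R3 := R3 + R2
R3 := 1/3·R3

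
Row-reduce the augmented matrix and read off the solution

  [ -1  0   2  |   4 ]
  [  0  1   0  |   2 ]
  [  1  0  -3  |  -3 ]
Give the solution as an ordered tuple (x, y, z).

Multiply R1 by -1.
  [ 1  0  -2  |  -4 ]
  [ 0  1   0  |   2 ]
  [ 1  0  -3  |  -3 ]
Subtract R1 from R3.
  [ 1  0  -2  |  -4 ]
  [ 0  1   0  |   2 ]
  [ 0  0  -1  |   1 ]
Multiply R3 by -1.
  [ 1  0  -2  |  -4 ]
  [ 0  1   0  |   2 ]
  [ 0  0   1  |  -1 ]
Add 2 times R3 to R1.
  [ 1  0  0  |  -6 ]
  [ 0  1  0  |   2 ]
  [ 0  0  1  |  -1 ]
Reading off the last column: x = -6, y = 2, z = -1.

(-6, 2, -1)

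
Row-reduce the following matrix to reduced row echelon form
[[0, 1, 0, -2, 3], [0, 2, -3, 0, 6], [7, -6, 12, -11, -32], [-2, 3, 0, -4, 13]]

r1 ↔ r3
  [  7  -6  12  -11  -32 ]
  [  0   2  -3    0    6 ]
  [  0   1   0   -2    3 ]
  [ -2   3   0   -4   13 ]
r1 ← 1/7·r1
  [  1  -6/7  12/7  -11/7  -32/7 ]
  [  0     2    -3      0      6 ]
  [  0     1     0     -2      3 ]
  [ -2     3     0     -4     13 ]
r4 ← r4 + 2·r1
  [ 1  -6/7  12/7  -11/7  -32/7 ]
  [ 0     2    -3      0      6 ]
  [ 0     1     0     -2      3 ]
  [ 0   9/7  24/7  -50/7   27/7 ]
r2 ← 1/2·r2
  [ 1  -6/7  12/7  -11/7  -32/7 ]
  [ 0     1  -3/2      0      3 ]
  [ 0     1     0     -2      3 ]
  [ 0   9/7  24/7  -50/7   27/7 ]
r3 ← r3 − r2
  [ 1  -6/7  12/7  -11/7  -32/7 ]
  [ 0     1  -3/2      0      3 ]
  [ 0     0   3/2     -2      0 ]
  [ 0   9/7  24/7  -50/7   27/7 ]
r4 ← r4 − 9/7·r2
  [ 1  -6/7   12/7  -11/7  -32/7 ]
  [ 0     1   -3/2      0      3 ]
  [ 0     0    3/2     -2      0 ]
  [ 0     0  75/14  -50/7      0 ]
r3 ← 2/3·r3
  [ 1  -6/7   12/7  -11/7  -32/7 ]
  [ 0     1   -3/2      0      3 ]
  [ 0     0      1   -4/3      0 ]
  [ 0     0  75/14  -50/7      0 ]
r4 ← r4 − 75/14·r3
  [ 1  -6/7  12/7  -11/7  -32/7 ]
  [ 0     1  -3/2      0      3 ]
  [ 0     0     1   -4/3      0 ]
  [ 0     0     0      0      0 ]
r2 ← r2 + 3/2·r3
  [ 1  -6/7  12/7  -11/7  -32/7 ]
  [ 0     1     0     -2      3 ]
  [ 0     0     1   -4/3      0 ]
  [ 0     0     0      0      0 ]
r1 ← r1 − 12/7·r3
  [ 1  -6/7  0   5/7  -32/7 ]
  [ 0     1  0    -2      3 ]
  [ 0     0  1  -4/3      0 ]
  [ 0     0  0     0      0 ]
r1 ← r1 + 6/7·r2
  [ 1  0  0    -1  -2 ]
  [ 0  1  0    -2   3 ]
  [ 0  0  1  -4/3   0 ]
  [ 0  0  0     0   0 ]

[[1, 0, 0, -1, -2], [0, 1, 0, -2, 3], [0, 0, 1, -4/3, 0], [0, 0, 0, 0, 0]]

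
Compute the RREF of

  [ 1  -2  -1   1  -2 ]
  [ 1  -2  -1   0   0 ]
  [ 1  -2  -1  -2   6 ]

[[1, -2, -1, 0, 0], [0, 0, 0, 1, 0], [0, 0, 0, 0, 1]]

Subtract R1 from R2.
  [ 1  -2  -1   1  -2 ]
  [ 0   0   0  -1   2 ]
  [ 1  -2  -1  -2   6 ]
Subtract R1 from R3.
  [ 1  -2  -1   1  -2 ]
  [ 0   0   0  -1   2 ]
  [ 0   0   0  -3   8 ]
Multiply R2 by -1.
  [ 1  -2  -1   1  -2 ]
  [ 0   0   0   1  -2 ]
  [ 0   0   0  -3   8 ]
Add 3 times R2 to R3.
  [ 1  -2  -1  1  -2 ]
  [ 0   0   0  1  -2 ]
  [ 0   0   0  0   2 ]
Multiply R3 by 1/2.
  [ 1  -2  -1  1  -2 ]
  [ 0   0   0  1  -2 ]
  [ 0   0   0  0   1 ]
Add 2 times R3 to R2.
  [ 1  -2  -1  1  -2 ]
  [ 0   0   0  1   0 ]
  [ 0   0   0  0   1 ]
Add 2 times R3 to R1.
  [ 1  -2  -1  1  0 ]
  [ 0   0   0  1  0 ]
  [ 0   0   0  0  1 ]
Subtract R2 from R1.
  [ 1  -2  -1  0  0 ]
  [ 0   0   0  1  0 ]
  [ 0   0   0  0  1 ]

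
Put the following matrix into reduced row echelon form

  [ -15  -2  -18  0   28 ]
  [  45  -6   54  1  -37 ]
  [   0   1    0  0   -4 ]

r1 ← -1/15·r1
r2 ← r2 − 45·r1
r2 ← -1/12·r2
r3 ← r3 − r2
r3 ← 12·r3
r2 ← r2 + 1/12·r3
r1 ← r1 − 2/15·r2

[[1, 0, 6/5, 0, -4/3], [0, 1, 0, 0, -4], [0, 0, 0, 1, -1]]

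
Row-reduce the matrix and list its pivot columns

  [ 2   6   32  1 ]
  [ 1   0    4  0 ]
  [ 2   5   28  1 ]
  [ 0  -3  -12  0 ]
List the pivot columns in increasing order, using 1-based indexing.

1, 2, 4

r1 := 1/2·r1
  [ 1   3   16  1/2 ]
  [ 1   0    4    0 ]
  [ 2   5   28    1 ]
  [ 0  -3  -12    0 ]
r2 := r2 − r1
  [ 1   3   16   1/2 ]
  [ 0  -3  -12  -1/2 ]
  [ 2   5   28     1 ]
  [ 0  -3  -12     0 ]
r3 := r3 − 2·r1
  [ 1   3   16   1/2 ]
  [ 0  -3  -12  -1/2 ]
  [ 0  -1   -4     0 ]
  [ 0  -3  -12     0 ]
r2 := -1/3·r2
  [ 1   3   16  1/2 ]
  [ 0   1    4  1/6 ]
  [ 0  -1   -4    0 ]
  [ 0  -3  -12    0 ]
r3 := r3 + r2
  [ 1   3   16  1/2 ]
  [ 0   1    4  1/6 ]
  [ 0   0    0  1/6 ]
  [ 0  -3  -12    0 ]
r4 := r4 + 3·r2
  [ 1  3  16  1/2 ]
  [ 0  1   4  1/6 ]
  [ 0  0   0  1/6 ]
  [ 0  0   0  1/2 ]
r3 := 6·r3
  [ 1  3  16  1/2 ]
  [ 0  1   4  1/6 ]
  [ 0  0   0    1 ]
  [ 0  0   0  1/2 ]
r4 := r4 − 1/2·r3
  [ 1  3  16  1/2 ]
  [ 0  1   4  1/6 ]
  [ 0  0   0    1 ]
  [ 0  0   0    0 ]
r2 := r2 − 1/6·r3
  [ 1  3  16  1/2 ]
  [ 0  1   4    0 ]
  [ 0  0   0    1 ]
  [ 0  0   0    0 ]
r1 := r1 − 1/2·r3
  [ 1  3  16  0 ]
  [ 0  1   4  0 ]
  [ 0  0   0  1 ]
  [ 0  0   0  0 ]
r1 := r1 − 3·r2
  [ 1  0  4  0 ]
  [ 0  1  4  0 ]
  [ 0  0  0  1 ]
  [ 0  0  0  0 ]
Pivot columns are the columns containing a leading 1.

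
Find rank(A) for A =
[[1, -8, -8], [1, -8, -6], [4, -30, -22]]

R2 -> R2 − R1
  [ 1   -8   -8 ]
  [ 0    0    2 ]
  [ 4  -30  -22 ]
R3 -> R3 − 4·R1
  [ 1  -8  -8 ]
  [ 0   0   2 ]
  [ 0   2  10 ]
R2 <-> R3
  [ 1  -8  -8 ]
  [ 0   2  10 ]
  [ 0   0   2 ]
R2 -> 1/2·R2
  [ 1  -8  -8 ]
  [ 0   1   5 ]
  [ 0   0   2 ]
R3 -> 1/2·R3
  [ 1  -8  -8 ]
  [ 0   1   5 ]
  [ 0   0   1 ]
R2 -> R2 − 5·R3
  [ 1  -8  -8 ]
  [ 0   1   0 ]
  [ 0   0   1 ]
R1 -> R1 + 8·R3
  [ 1  -8  0 ]
  [ 0   1  0 ]
  [ 0   0  1 ]
R1 -> R1 + 8·R2
  [ 1  0  0 ]
  [ 0  1  0 ]
  [ 0  0  1 ]
The reduced form has 3 nonzero rows.

rank = 3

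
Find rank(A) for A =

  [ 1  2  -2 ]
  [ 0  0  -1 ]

rank = 2

ρ2 -> -1·ρ2
  [ 1  2  -2 ]
  [ 0  0   1 ]
ρ1 -> ρ1 + 2·ρ2
  [ 1  2  0 ]
  [ 0  0  1 ]
The reduced form has 2 nonzero rows.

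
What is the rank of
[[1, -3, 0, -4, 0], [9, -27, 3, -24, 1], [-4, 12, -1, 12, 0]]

r2 -> r2 − 9·r1
  [  1  -3   0  -4  0 ]
  [  0   0   3  12  1 ]
  [ -4  12  -1  12  0 ]
r3 -> r3 + 4·r1
  [ 1  -3   0  -4  0 ]
  [ 0   0   3  12  1 ]
  [ 0   0  -1  -4  0 ]
r2 -> 1/3·r2
  [ 1  -3   0  -4    0 ]
  [ 0   0   1   4  1/3 ]
  [ 0   0  -1  -4    0 ]
r3 -> r3 + r2
  [ 1  -3  0  -4    0 ]
  [ 0   0  1   4  1/3 ]
  [ 0   0  0   0  1/3 ]
r3 -> 3·r3
  [ 1  -3  0  -4    0 ]
  [ 0   0  1   4  1/3 ]
  [ 0   0  0   0    1 ]
r2 -> r2 − 1/3·r3
  [ 1  -3  0  -4  0 ]
  [ 0   0  1   4  0 ]
  [ 0   0  0   0  1 ]
The reduced form has 3 nonzero rows.

rank = 3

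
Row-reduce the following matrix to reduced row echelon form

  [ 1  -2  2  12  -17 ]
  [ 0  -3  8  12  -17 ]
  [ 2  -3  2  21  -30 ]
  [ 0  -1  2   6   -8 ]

[[1, 0, 0, 0, -2], [0, 1, 0, 0, -1], [0, 0, 1, 0, -1/2], [0, 0, 0, 1, -4/3]]

R3 ← R3 − 2·R1
R2 ← -1/3·R2
R3 ← R3 − R2
R4 ← R4 + R2
R3 ← 3/2·R3
R4 ← R4 + 2/3·R3
R4 ← 1/3·R4
R3 ← R3 − 3/2·R4
R2 ← R2 + 4·R4
R1 ← R1 − 12·R4
R2 ← R2 + 8/3·R3
R1 ← R1 − 2·R3
R1 ← R1 + 2·R2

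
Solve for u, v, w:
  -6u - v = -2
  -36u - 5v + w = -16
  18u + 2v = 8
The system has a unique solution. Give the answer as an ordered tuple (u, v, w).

Form the augmented matrix and row-reduce:
  [  -6  -1  0  |   -2 ]
  [ -36  -5  1  |  -16 ]
  [  18   2  0  |    8 ]
Multiply R1 by -1/6.
  [   1  1/6  0  |  1/3 ]
  [ -36   -5  1  |  -16 ]
  [  18    2  0  |    8 ]
Add 36 times R1 to R2.
  [  1  1/6  0  |  1/3 ]
  [  0    1  1  |   -4 ]
  [ 18    2  0  |    8 ]
Subtract 18 times R1 from R3.
  [ 1  1/6  0  |  1/3 ]
  [ 0    1  1  |   -4 ]
  [ 0   -1  0  |    2 ]
Add R2 to R3.
  [ 1  1/6  0  |  1/3 ]
  [ 0    1  1  |   -4 ]
  [ 0    0  1  |   -2 ]
Subtract R3 from R2.
  [ 1  1/6  0  |  1/3 ]
  [ 0    1  0  |   -2 ]
  [ 0    0  1  |   -2 ]
Subtract 1/6 times R2 from R1.
  [ 1  0  0  |  2/3 ]
  [ 0  1  0  |   -2 ]
  [ 0  0  1  |   -2 ]
Reading off the last column: u = 2/3, v = -2, w = -2.

(2/3, -2, -2)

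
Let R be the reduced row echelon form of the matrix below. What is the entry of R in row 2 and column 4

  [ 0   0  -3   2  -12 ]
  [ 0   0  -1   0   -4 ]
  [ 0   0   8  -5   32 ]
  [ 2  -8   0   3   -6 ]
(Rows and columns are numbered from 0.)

0

R1 ↔ R4
  [ 2  -8   0   3   -6 ]
  [ 0   0  -1   0   -4 ]
  [ 0   0   8  -5   32 ]
  [ 0   0  -3   2  -12 ]
R1 := 1/2·R1
  [ 1  -4   0  3/2   -3 ]
  [ 0   0  -1    0   -4 ]
  [ 0   0   8   -5   32 ]
  [ 0   0  -3    2  -12 ]
R2 := -1·R2
  [ 1  -4   0  3/2   -3 ]
  [ 0   0   1    0    4 ]
  [ 0   0   8   -5   32 ]
  [ 0   0  -3    2  -12 ]
R3 := R3 − 8·R2
  [ 1  -4   0  3/2   -3 ]
  [ 0   0   1    0    4 ]
  [ 0   0   0   -5    0 ]
  [ 0   0  -3    2  -12 ]
R4 := R4 + 3·R2
  [ 1  -4  0  3/2  -3 ]
  [ 0   0  1    0   4 ]
  [ 0   0  0   -5   0 ]
  [ 0   0  0    2   0 ]
R3 := -1/5·R3
  [ 1  -4  0  3/2  -3 ]
  [ 0   0  1    0   4 ]
  [ 0   0  0    1   0 ]
  [ 0   0  0    2   0 ]
R4 := R4 − 2·R3
  [ 1  -4  0  3/2  -3 ]
  [ 0   0  1    0   4 ]
  [ 0   0  0    1   0 ]
  [ 0   0  0    0   0 ]
R1 := R1 − 3/2·R3
  [ 1  -4  0  0  -3 ]
  [ 0   0  1  0   4 ]
  [ 0   0  0  1   0 ]
  [ 0   0  0  0   0 ]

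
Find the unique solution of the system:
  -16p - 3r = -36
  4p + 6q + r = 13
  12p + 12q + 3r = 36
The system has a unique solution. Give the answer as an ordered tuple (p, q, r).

Form the augmented matrix and row-reduce:
  [ -16   0  -3  |  -36 ]
  [   4   6   1  |   13 ]
  [  12  12   3  |   36 ]
r1 → -1/16·r1
  [  1   0  3/16  |  9/4 ]
  [  4   6     1  |   13 ]
  [ 12  12     3  |   36 ]
r2 → r2 − 4·r1
  [  1   0  3/16  |  9/4 ]
  [  0   6   1/4  |    4 ]
  [ 12  12     3  |   36 ]
r3 → r3 − 12·r1
  [ 1   0  3/16  |  9/4 ]
  [ 0   6   1/4  |    4 ]
  [ 0  12   3/4  |    9 ]
r2 → 1/6·r2
  [ 1   0  3/16  |  9/4 ]
  [ 0   1  1/24  |  2/3 ]
  [ 0  12   3/4  |    9 ]
r3 → r3 − 12·r2
  [ 1  0  3/16  |  9/4 ]
  [ 0  1  1/24  |  2/3 ]
  [ 0  0   1/4  |    1 ]
r3 → 4·r3
  [ 1  0  3/16  |  9/4 ]
  [ 0  1  1/24  |  2/3 ]
  [ 0  0     1  |    4 ]
r2 → r2 − 1/24·r3
  [ 1  0  3/16  |  9/4 ]
  [ 0  1     0  |  1/2 ]
  [ 0  0     1  |    4 ]
r1 → r1 − 3/16·r3
  [ 1  0  0  |  3/2 ]
  [ 0  1  0  |  1/2 ]
  [ 0  0  1  |    4 ]
Reading off the last column: p = 3/2, q = 1/2, r = 4.

(3/2, 1/2, 4)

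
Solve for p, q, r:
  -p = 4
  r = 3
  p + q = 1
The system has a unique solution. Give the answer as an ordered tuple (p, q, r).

(-4, 5, 3)

Form the augmented matrix and row-reduce:
  [ -1  0  0  |  4 ]
  [  0  0  1  |  3 ]
  [  1  1  0  |  1 ]
Multiply r1 by -1.
  [ 1  0  0  |  -4 ]
  [ 0  0  1  |   3 ]
  [ 1  1  0  |   1 ]
Subtract r1 from r3.
  [ 1  0  0  |  -4 ]
  [ 0  0  1  |   3 ]
  [ 0  1  0  |   5 ]
Swap r2 and r3.
  [ 1  0  0  |  -4 ]
  [ 0  1  0  |   5 ]
  [ 0  0  1  |   3 ]
Reading off the last column: p = -4, q = 5, r = 3.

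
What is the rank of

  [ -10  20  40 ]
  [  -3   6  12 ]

rank = 1

ρ1 -> -1/10·ρ1
  [  1  -2  -4 ]
  [ -3   6  12 ]
ρ2 -> ρ2 + 3·ρ1
  [ 1  -2  -4 ]
  [ 0   0   0 ]
The reduced form has 1 nonzero row.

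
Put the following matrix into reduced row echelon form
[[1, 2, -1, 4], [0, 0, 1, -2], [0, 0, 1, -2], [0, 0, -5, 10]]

[[1, 2, 0, 2], [0, 0, 1, -2], [0, 0, 0, 0], [0, 0, 0, 0]]

ρ3 → ρ3 − ρ2
ρ4 → ρ4 + 5·ρ2
ρ1 → ρ1 + ρ2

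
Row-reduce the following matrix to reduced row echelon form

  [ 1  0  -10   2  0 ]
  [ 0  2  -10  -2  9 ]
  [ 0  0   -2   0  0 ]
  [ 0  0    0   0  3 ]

R2 := 1/2·R2
  [ 1  0  -10   2    0 ]
  [ 0  1   -5  -1  9/2 ]
  [ 0  0   -2   0    0 ]
  [ 0  0    0   0    3 ]
R3 := -1/2·R3
  [ 1  0  -10   2    0 ]
  [ 0  1   -5  -1  9/2 ]
  [ 0  0    1   0    0 ]
  [ 0  0    0   0    3 ]
R4 := 1/3·R4
  [ 1  0  -10   2    0 ]
  [ 0  1   -5  -1  9/2 ]
  [ 0  0    1   0    0 ]
  [ 0  0    0   0    1 ]
R2 := R2 − 9/2·R4
  [ 1  0  -10   2  0 ]
  [ 0  1   -5  -1  0 ]
  [ 0  0    1   0  0 ]
  [ 0  0    0   0  1 ]
R2 := R2 + 5·R3
  [ 1  0  -10   2  0 ]
  [ 0  1    0  -1  0 ]
  [ 0  0    1   0  0 ]
  [ 0  0    0   0  1 ]
R1 := R1 + 10·R3
  [ 1  0  0   2  0 ]
  [ 0  1  0  -1  0 ]
  [ 0  0  1   0  0 ]
  [ 0  0  0   0  1 ]

[[1, 0, 0, 2, 0], [0, 1, 0, -1, 0], [0, 0, 1, 0, 0], [0, 0, 0, 0, 1]]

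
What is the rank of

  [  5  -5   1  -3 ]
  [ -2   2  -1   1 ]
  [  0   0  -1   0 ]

rank = 3

ρ1 -> 1/5·ρ1
  [  1  -1  1/5  -3/5 ]
  [ -2   2   -1     1 ]
  [  0   0   -1     0 ]
ρ2 -> ρ2 + 2·ρ1
  [ 1  -1   1/5  -3/5 ]
  [ 0   0  -3/5  -1/5 ]
  [ 0   0    -1     0 ]
ρ2 -> -5/3·ρ2
  [ 1  -1  1/5  -3/5 ]
  [ 0   0    1   1/3 ]
  [ 0   0   -1     0 ]
ρ3 -> ρ3 + ρ2
  [ 1  -1  1/5  -3/5 ]
  [ 0   0    1   1/3 ]
  [ 0   0    0   1/3 ]
ρ3 -> 3·ρ3
  [ 1  -1  1/5  -3/5 ]
  [ 0   0    1   1/3 ]
  [ 0   0    0     1 ]
ρ2 -> ρ2 − 1/3·ρ3
  [ 1  -1  1/5  -3/5 ]
  [ 0   0    1     0 ]
  [ 0   0    0     1 ]
ρ1 -> ρ1 + 3/5·ρ3
  [ 1  -1  1/5  0 ]
  [ 0   0    1  0 ]
  [ 0   0    0  1 ]
ρ1 -> ρ1 − 1/5·ρ2
  [ 1  -1  0  0 ]
  [ 0   0  1  0 ]
  [ 0   0  0  1 ]
The reduced form has 3 nonzero rows.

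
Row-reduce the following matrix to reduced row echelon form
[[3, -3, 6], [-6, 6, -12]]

R1 → 1/3·R1
R2 → R2 + 6·R1

[[1, -1, 2], [0, 0, 0]]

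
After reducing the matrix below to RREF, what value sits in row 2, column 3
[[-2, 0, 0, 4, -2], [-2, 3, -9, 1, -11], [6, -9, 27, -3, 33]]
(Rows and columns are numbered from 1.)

-3

R1 := -1/2·R1
  [  1   0   0  -2    1 ]
  [ -2   3  -9   1  -11 ]
  [  6  -9  27  -3   33 ]
R2 := R2 + 2·R1
  [ 1   0   0  -2   1 ]
  [ 0   3  -9  -3  -9 ]
  [ 6  -9  27  -3  33 ]
R3 := R3 − 6·R1
  [ 1   0   0  -2   1 ]
  [ 0   3  -9  -3  -9 ]
  [ 0  -9  27   9  27 ]
R2 := 1/3·R2
  [ 1   0   0  -2   1 ]
  [ 0   1  -3  -1  -3 ]
  [ 0  -9  27   9  27 ]
R3 := R3 + 9·R2
  [ 1  0   0  -2   1 ]
  [ 0  1  -3  -1  -3 ]
  [ 0  0   0   0   0 ]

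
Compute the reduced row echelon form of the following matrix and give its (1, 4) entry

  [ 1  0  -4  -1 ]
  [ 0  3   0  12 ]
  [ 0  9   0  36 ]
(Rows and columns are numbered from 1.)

r2 -> 1/3·r2
  [ 1  0  -4  -1 ]
  [ 0  1   0   4 ]
  [ 0  9   0  36 ]
r3 -> r3 − 9·r2
  [ 1  0  -4  -1 ]
  [ 0  1   0   4 ]
  [ 0  0   0   0 ]

-1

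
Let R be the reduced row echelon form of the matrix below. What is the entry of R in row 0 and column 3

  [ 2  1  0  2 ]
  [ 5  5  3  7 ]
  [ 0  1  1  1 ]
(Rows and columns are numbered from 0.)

0

Multiply r1 by 1/2.
  [ 1  1/2  0  1 ]
  [ 5    5  3  7 ]
  [ 0    1  1  1 ]
Subtract 5 times r1 from r2.
  [ 1  1/2  0  1 ]
  [ 0  5/2  3  2 ]
  [ 0    1  1  1 ]
Multiply r2 by 2/5.
  [ 1  1/2    0    1 ]
  [ 0    1  6/5  4/5 ]
  [ 0    1    1    1 ]
Subtract r2 from r3.
  [ 1  1/2     0    1 ]
  [ 0    1   6/5  4/5 ]
  [ 0    0  -1/5  1/5 ]
Multiply r3 by -5.
  [ 1  1/2    0    1 ]
  [ 0    1  6/5  4/5 ]
  [ 0    0    1   -1 ]
Subtract 6/5 times r3 from r2.
  [ 1  1/2  0   1 ]
  [ 0    1  0   2 ]
  [ 0    0  1  -1 ]
Subtract 1/2 times r2 from r1.
  [ 1  0  0   0 ]
  [ 0  1  0   2 ]
  [ 0  0  1  -1 ]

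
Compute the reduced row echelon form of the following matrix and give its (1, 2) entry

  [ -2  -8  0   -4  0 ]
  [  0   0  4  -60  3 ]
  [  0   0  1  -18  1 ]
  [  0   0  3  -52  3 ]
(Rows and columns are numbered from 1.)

R1 := -1/2·R1
  [ 1  4  0    2  0 ]
  [ 0  0  4  -60  3 ]
  [ 0  0  1  -18  1 ]
  [ 0  0  3  -52  3 ]
R2 := 1/4·R2
  [ 1  4  0    2    0 ]
  [ 0  0  1  -15  3/4 ]
  [ 0  0  1  -18    1 ]
  [ 0  0  3  -52    3 ]
R3 := R3 − R2
  [ 1  4  0    2    0 ]
  [ 0  0  1  -15  3/4 ]
  [ 0  0  0   -3  1/4 ]
  [ 0  0  3  -52    3 ]
R4 := R4 − 3·R2
  [ 1  4  0    2    0 ]
  [ 0  0  1  -15  3/4 ]
  [ 0  0  0   -3  1/4 ]
  [ 0  0  0   -7  3/4 ]
R3 := -1/3·R3
  [ 1  4  0    2      0 ]
  [ 0  0  1  -15    3/4 ]
  [ 0  0  0    1  -1/12 ]
  [ 0  0  0   -7    3/4 ]
R4 := R4 + 7·R3
  [ 1  4  0    2      0 ]
  [ 0  0  1  -15    3/4 ]
  [ 0  0  0    1  -1/12 ]
  [ 0  0  0    0    1/6 ]
R4 := 6·R4
  [ 1  4  0    2      0 ]
  [ 0  0  1  -15    3/4 ]
  [ 0  0  0    1  -1/12 ]
  [ 0  0  0    0      1 ]
R3 := R3 + 1/12·R4
  [ 1  4  0    2    0 ]
  [ 0  0  1  -15  3/4 ]
  [ 0  0  0    1    0 ]
  [ 0  0  0    0    1 ]
R2 := R2 − 3/4·R4
  [ 1  4  0    2  0 ]
  [ 0  0  1  -15  0 ]
  [ 0  0  0    1  0 ]
  [ 0  0  0    0  1 ]
R2 := R2 + 15·R3
  [ 1  4  0  2  0 ]
  [ 0  0  1  0  0 ]
  [ 0  0  0  1  0 ]
  [ 0  0  0  0  1 ]
R1 := R1 − 2·R3
  [ 1  4  0  0  0 ]
  [ 0  0  1  0  0 ]
  [ 0  0  0  1  0 ]
  [ 0  0  0  0  1 ]

4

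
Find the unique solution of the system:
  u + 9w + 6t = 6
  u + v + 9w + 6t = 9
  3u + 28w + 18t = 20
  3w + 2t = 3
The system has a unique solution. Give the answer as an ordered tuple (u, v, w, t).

Form the augmented matrix and row-reduce:
  [ 1  0   9   6  |   6 ]
  [ 1  1   9   6  |   9 ]
  [ 3  0  28  18  |  20 ]
  [ 0  0   3   2  |   3 ]
R2 := R2 − R1
  [ 1  0   9   6  |   6 ]
  [ 0  1   0   0  |   3 ]
  [ 3  0  28  18  |  20 ]
  [ 0  0   3   2  |   3 ]
R3 := R3 − 3·R1
  [ 1  0  9  6  |  6 ]
  [ 0  1  0  0  |  3 ]
  [ 0  0  1  0  |  2 ]
  [ 0  0  3  2  |  3 ]
R4 := R4 − 3·R3
  [ 1  0  9  6  |   6 ]
  [ 0  1  0  0  |   3 ]
  [ 0  0  1  0  |   2 ]
  [ 0  0  0  2  |  -3 ]
R4 := 1/2·R4
  [ 1  0  9  6  |     6 ]
  [ 0  1  0  0  |     3 ]
  [ 0  0  1  0  |     2 ]
  [ 0  0  0  1  |  -3/2 ]
R1 := R1 − 6·R4
  [ 1  0  9  0  |    15 ]
  [ 0  1  0  0  |     3 ]
  [ 0  0  1  0  |     2 ]
  [ 0  0  0  1  |  -3/2 ]
R1 := R1 − 9·R3
  [ 1  0  0  0  |    -3 ]
  [ 0  1  0  0  |     3 ]
  [ 0  0  1  0  |     2 ]
  [ 0  0  0  1  |  -3/2 ]
Reading off the last column: u = -3, v = 3, w = 2, t = -3/2.

(-3, 3, 2, -3/2)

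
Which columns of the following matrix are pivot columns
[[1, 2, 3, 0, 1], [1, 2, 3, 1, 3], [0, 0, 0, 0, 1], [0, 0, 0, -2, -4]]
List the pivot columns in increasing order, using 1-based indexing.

Subtract ρ1 from ρ2.
  [ 1  2  3   0   1 ]
  [ 0  0  0   1   2 ]
  [ 0  0  0   0   1 ]
  [ 0  0  0  -2  -4 ]
Add 2 times ρ2 to ρ4.
  [ 1  2  3  0  1 ]
  [ 0  0  0  1  2 ]
  [ 0  0  0  0  1 ]
  [ 0  0  0  0  0 ]
Subtract 2 times ρ3 from ρ2.
  [ 1  2  3  0  1 ]
  [ 0  0  0  1  0 ]
  [ 0  0  0  0  1 ]
  [ 0  0  0  0  0 ]
Subtract ρ3 from ρ1.
  [ 1  2  3  0  0 ]
  [ 0  0  0  1  0 ]
  [ 0  0  0  0  1 ]
  [ 0  0  0  0  0 ]
Pivot columns are the columns containing a leading 1.

1, 4, 5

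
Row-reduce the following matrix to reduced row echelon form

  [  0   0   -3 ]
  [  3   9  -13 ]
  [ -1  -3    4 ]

[[1, 3, 0], [0, 0, 1], [0, 0, 0]]

ρ1 ↔ ρ2
  [  3   9  -13 ]
  [  0   0   -3 ]
  [ -1  -3    4 ]
ρ1 ← 1/3·ρ1
  [  1   3  -13/3 ]
  [  0   0     -3 ]
  [ -1  -3      4 ]
ρ3 ← ρ3 + ρ1
  [ 1  3  -13/3 ]
  [ 0  0     -3 ]
  [ 0  0   -1/3 ]
ρ2 ← -1/3·ρ2
  [ 1  3  -13/3 ]
  [ 0  0      1 ]
  [ 0  0   -1/3 ]
ρ3 ← ρ3 + 1/3·ρ2
  [ 1  3  -13/3 ]
  [ 0  0      1 ]
  [ 0  0      0 ]
ρ1 ← ρ1 + 13/3·ρ2
  [ 1  3  0 ]
  [ 0  0  1 ]
  [ 0  0  0 ]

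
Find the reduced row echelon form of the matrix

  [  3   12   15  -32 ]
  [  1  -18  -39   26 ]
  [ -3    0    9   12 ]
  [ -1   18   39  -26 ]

[[1, 0, -3, -4], [0, 1, 2, -5/3], [0, 0, 0, 0], [0, 0, 0, 0]]

ρ1 := 1/3·ρ1
  [  1    4    5  -32/3 ]
  [  1  -18  -39     26 ]
  [ -3    0    9     12 ]
  [ -1   18   39    -26 ]
ρ2 := ρ2 − ρ1
  [  1    4    5  -32/3 ]
  [  0  -22  -44  110/3 ]
  [ -3    0    9     12 ]
  [ -1   18   39    -26 ]
ρ3 := ρ3 + 3·ρ1
  [  1    4    5  -32/3 ]
  [  0  -22  -44  110/3 ]
  [  0   12   24    -20 ]
  [ -1   18   39    -26 ]
ρ4 := ρ4 + ρ1
  [ 1    4    5   -32/3 ]
  [ 0  -22  -44   110/3 ]
  [ 0   12   24     -20 ]
  [ 0   22   44  -110/3 ]
ρ2 := -1/22·ρ2
  [ 1   4   5   -32/3 ]
  [ 0   1   2    -5/3 ]
  [ 0  12  24     -20 ]
  [ 0  22  44  -110/3 ]
ρ3 := ρ3 − 12·ρ2
  [ 1   4   5   -32/3 ]
  [ 0   1   2    -5/3 ]
  [ 0   0   0       0 ]
  [ 0  22  44  -110/3 ]
ρ4 := ρ4 − 22·ρ2
  [ 1  4  5  -32/3 ]
  [ 0  1  2   -5/3 ]
  [ 0  0  0      0 ]
  [ 0  0  0      0 ]
ρ1 := ρ1 − 4·ρ2
  [ 1  0  -3    -4 ]
  [ 0  1   2  -5/3 ]
  [ 0  0   0     0 ]
  [ 0  0   0     0 ]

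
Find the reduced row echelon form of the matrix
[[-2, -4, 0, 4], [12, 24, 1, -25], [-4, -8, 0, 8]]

[[1, 2, 0, -2], [0, 0, 1, -1], [0, 0, 0, 0]]

R1 -> -1/2·R1
  [  1   2  0   -2 ]
  [ 12  24  1  -25 ]
  [ -4  -8  0    8 ]
R2 -> R2 − 12·R1
  [  1   2  0  -2 ]
  [  0   0  1  -1 ]
  [ -4  -8  0   8 ]
R3 -> R3 + 4·R1
  [ 1  2  0  -2 ]
  [ 0  0  1  -1 ]
  [ 0  0  0   0 ]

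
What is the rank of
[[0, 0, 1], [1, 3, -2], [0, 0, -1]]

Swap r1 and r2.
  [ 1  3  -2 ]
  [ 0  0   1 ]
  [ 0  0  -1 ]
Add r2 to r3.
  [ 1  3  -2 ]
  [ 0  0   1 ]
  [ 0  0   0 ]
Add 2 times r2 to r1.
  [ 1  3  0 ]
  [ 0  0  1 ]
  [ 0  0  0 ]
The reduced form has 2 nonzero rows.

rank = 2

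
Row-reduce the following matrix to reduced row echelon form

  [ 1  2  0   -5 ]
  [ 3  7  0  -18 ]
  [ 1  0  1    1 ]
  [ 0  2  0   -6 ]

[[1, 0, 0, 1], [0, 1, 0, -3], [0, 0, 1, 0], [0, 0, 0, 0]]

Subtract 3 times ρ1 from ρ2.
  [ 1  2  0  -5 ]
  [ 0  1  0  -3 ]
  [ 1  0  1   1 ]
  [ 0  2  0  -6 ]
Subtract ρ1 from ρ3.
  [ 1   2  0  -5 ]
  [ 0   1  0  -3 ]
  [ 0  -2  1   6 ]
  [ 0   2  0  -6 ]
Add 2 times ρ2 to ρ3.
  [ 1  2  0  -5 ]
  [ 0  1  0  -3 ]
  [ 0  0  1   0 ]
  [ 0  2  0  -6 ]
Subtract 2 times ρ2 from ρ4.
  [ 1  2  0  -5 ]
  [ 0  1  0  -3 ]
  [ 0  0  1   0 ]
  [ 0  0  0   0 ]
Subtract 2 times ρ2 from ρ1.
  [ 1  0  0   1 ]
  [ 0  1  0  -3 ]
  [ 0  0  1   0 ]
  [ 0  0  0   0 ]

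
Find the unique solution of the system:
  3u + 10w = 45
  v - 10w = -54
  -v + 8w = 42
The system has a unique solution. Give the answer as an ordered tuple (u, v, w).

Form the augmented matrix and row-reduce:
  [ 3   0   10  |   45 ]
  [ 0   1  -10  |  -54 ]
  [ 0  -1    8  |   42 ]
R1 -> 1/3·R1
R3 -> R3 + R2
R3 -> -1/2·R3
R2 -> R2 + 10·R3
R1 -> R1 − 10/3·R3
Reading off the last column: u = -5, v = 6, w = 6.

(-5, 6, 6)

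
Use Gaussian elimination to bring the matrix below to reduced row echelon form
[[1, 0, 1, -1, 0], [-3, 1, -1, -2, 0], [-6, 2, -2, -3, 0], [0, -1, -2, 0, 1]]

ρ2 ← ρ2 + 3·ρ1
  [  1   0   1  -1  0 ]
  [  0   1   2  -5  0 ]
  [ -6   2  -2  -3  0 ]
  [  0  -1  -2   0  1 ]
ρ3 ← ρ3 + 6·ρ1
  [ 1   0   1  -1  0 ]
  [ 0   1   2  -5  0 ]
  [ 0   2   4  -9  0 ]
  [ 0  -1  -2   0  1 ]
ρ3 ← ρ3 − 2·ρ2
  [ 1   0   1  -1  0 ]
  [ 0   1   2  -5  0 ]
  [ 0   0   0   1  0 ]
  [ 0  -1  -2   0  1 ]
ρ4 ← ρ4 + ρ2
  [ 1  0  1  -1  0 ]
  [ 0  1  2  -5  0 ]
  [ 0  0  0   1  0 ]
  [ 0  0  0  -5  1 ]
ρ4 ← ρ4 + 5·ρ3
  [ 1  0  1  -1  0 ]
  [ 0  1  2  -5  0 ]
  [ 0  0  0   1  0 ]
  [ 0  0  0   0  1 ]
ρ2 ← ρ2 + 5·ρ3
  [ 1  0  1  -1  0 ]
  [ 0  1  2   0  0 ]
  [ 0  0  0   1  0 ]
  [ 0  0  0   0  1 ]
ρ1 ← ρ1 + ρ3
  [ 1  0  1  0  0 ]
  [ 0  1  2  0  0 ]
  [ 0  0  0  1  0 ]
  [ 0  0  0  0  1 ]

[[1, 0, 1, 0, 0], [0, 1, 2, 0, 0], [0, 0, 0, 1, 0], [0, 0, 0, 0, 1]]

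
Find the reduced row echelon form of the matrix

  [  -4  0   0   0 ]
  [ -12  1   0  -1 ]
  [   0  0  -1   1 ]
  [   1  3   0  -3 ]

[[1, 0, 0, 0], [0, 1, 0, -1], [0, 0, 1, -1], [0, 0, 0, 0]]

r1 ← -1/4·r1
  [   1  0   0   0 ]
  [ -12  1   0  -1 ]
  [   0  0  -1   1 ]
  [   1  3   0  -3 ]
r2 ← r2 + 12·r1
  [ 1  0   0   0 ]
  [ 0  1   0  -1 ]
  [ 0  0  -1   1 ]
  [ 1  3   0  -3 ]
r4 ← r4 − r1
  [ 1  0   0   0 ]
  [ 0  1   0  -1 ]
  [ 0  0  -1   1 ]
  [ 0  3   0  -3 ]
r4 ← r4 − 3·r2
  [ 1  0   0   0 ]
  [ 0  1   0  -1 ]
  [ 0  0  -1   1 ]
  [ 0  0   0   0 ]
r3 ← -1·r3
  [ 1  0  0   0 ]
  [ 0  1  0  -1 ]
  [ 0  0  1  -1 ]
  [ 0  0  0   0 ]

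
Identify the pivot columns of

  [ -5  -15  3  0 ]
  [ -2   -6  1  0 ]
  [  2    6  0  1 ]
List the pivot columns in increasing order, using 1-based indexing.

R1 ← -1/5·R1
  [  1   3  -3/5  0 ]
  [ -2  -6     1  0 ]
  [  2   6     0  1 ]
R2 ← R2 + 2·R1
  [ 1  3  -3/5  0 ]
  [ 0  0  -1/5  0 ]
  [ 2  6     0  1 ]
R3 ← R3 − 2·R1
  [ 1  3  -3/5  0 ]
  [ 0  0  -1/5  0 ]
  [ 0  0   6/5  1 ]
R2 ← -5·R2
  [ 1  3  -3/5  0 ]
  [ 0  0     1  0 ]
  [ 0  0   6/5  1 ]
R3 ← R3 − 6/5·R2
  [ 1  3  -3/5  0 ]
  [ 0  0     1  0 ]
  [ 0  0     0  1 ]
R1 ← R1 + 3/5·R2
  [ 1  3  0  0 ]
  [ 0  0  1  0 ]
  [ 0  0  0  1 ]
Pivot columns are the columns containing a leading 1.

1, 3, 4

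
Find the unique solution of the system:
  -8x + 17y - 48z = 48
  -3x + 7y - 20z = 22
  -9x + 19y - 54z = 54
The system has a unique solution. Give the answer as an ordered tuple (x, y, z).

Form the augmented matrix and row-reduce:
  [ -8  17  -48  |  48 ]
  [ -3   7  -20  |  22 ]
  [ -9  19  -54  |  54 ]
ρ1 ← -1/8·ρ1
ρ2 ← ρ2 + 3·ρ1
ρ3 ← ρ3 + 9·ρ1
ρ2 ← 8/5·ρ2
ρ3 ← ρ3 + 1/8·ρ2
ρ3 ← -5/2·ρ3
ρ2 ← ρ2 + 16/5·ρ3
ρ1 ← ρ1 − 6·ρ3
ρ1 ← ρ1 + 17/8·ρ2
Reading off the last column: x = 6, y = 0, z = -2.

(6, 0, -2)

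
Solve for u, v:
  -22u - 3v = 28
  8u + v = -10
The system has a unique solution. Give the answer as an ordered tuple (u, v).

Form the augmented matrix and row-reduce:
  [ -22  -3  |   28 ]
  [   8   1  |  -10 ]
R1 := -1/22·R1
  [ 1  3/22  |  -14/11 ]
  [ 8     1  |     -10 ]
R2 := R2 − 8·R1
  [ 1   3/22  |  -14/11 ]
  [ 0  -1/11  |    2/11 ]
R2 := -11·R2
  [ 1  3/22  |  -14/11 ]
  [ 0     1  |      -2 ]
R1 := R1 − 3/22·R2
  [ 1  0  |  -1 ]
  [ 0  1  |  -2 ]
Reading off the last column: u = -1, v = -2.

(-1, -2)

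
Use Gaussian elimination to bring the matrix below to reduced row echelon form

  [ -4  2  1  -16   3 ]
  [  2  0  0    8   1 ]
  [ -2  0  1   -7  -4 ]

[[1, 0, 0, 4, 1/2], [0, 1, 0, -1/2, 4], [0, 0, 1, 1, -3]]

R1 ← -1/4·R1
  [  1  -1/2  -1/4   4  -3/4 ]
  [  2     0     0   8     1 ]
  [ -2     0     1  -7    -4 ]
R2 ← R2 − 2·R1
  [  1  -1/2  -1/4   4  -3/4 ]
  [  0     1   1/2   0   5/2 ]
  [ -2     0     1  -7    -4 ]
R3 ← R3 + 2·R1
  [ 1  -1/2  -1/4  4   -3/4 ]
  [ 0     1   1/2  0    5/2 ]
  [ 0    -1   1/2  1  -11/2 ]
R3 ← R3 + R2
  [ 1  -1/2  -1/4  4  -3/4 ]
  [ 0     1   1/2  0   5/2 ]
  [ 0     0     1  1    -3 ]
R2 ← R2 − 1/2·R3
  [ 1  -1/2  -1/4     4  -3/4 ]
  [ 0     1     0  -1/2     4 ]
  [ 0     0     1     1    -3 ]
R1 ← R1 + 1/4·R3
  [ 1  -1/2  0  17/4  -3/2 ]
  [ 0     1  0  -1/2     4 ]
  [ 0     0  1     1    -3 ]
R1 ← R1 + 1/2·R2
  [ 1  0  0     4  1/2 ]
  [ 0  1  0  -1/2    4 ]
  [ 0  0  1     1   -3 ]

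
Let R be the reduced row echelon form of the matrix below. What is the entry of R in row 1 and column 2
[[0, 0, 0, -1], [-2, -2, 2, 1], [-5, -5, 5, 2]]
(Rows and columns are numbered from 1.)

Swap ρ1 and ρ2.
  [ -2  -2  2   1 ]
  [  0   0  0  -1 ]
  [ -5  -5  5   2 ]
Multiply ρ1 by -1/2.
  [  1   1  -1  -1/2 ]
  [  0   0   0    -1 ]
  [ -5  -5   5     2 ]
Add 5 times ρ1 to ρ3.
  [ 1  1  -1  -1/2 ]
  [ 0  0   0    -1 ]
  [ 0  0   0  -1/2 ]
Multiply ρ2 by -1.
  [ 1  1  -1  -1/2 ]
  [ 0  0   0     1 ]
  [ 0  0   0  -1/2 ]
Add 1/2 times ρ2 to ρ3.
  [ 1  1  -1  -1/2 ]
  [ 0  0   0     1 ]
  [ 0  0   0     0 ]
Add 1/2 times ρ2 to ρ1.
  [ 1  1  -1  0 ]
  [ 0  0   0  1 ]
  [ 0  0   0  0 ]

1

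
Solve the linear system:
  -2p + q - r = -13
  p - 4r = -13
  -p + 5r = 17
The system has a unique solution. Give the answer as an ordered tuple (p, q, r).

Form the augmented matrix and row-reduce:
  [ -2  1  -1  |  -13 ]
  [  1  0  -4  |  -13 ]
  [ -1  0   5  |   17 ]
Multiply r1 by -1/2.
  [  1  -1/2  1/2  |  13/2 ]
  [  1     0   -4  |   -13 ]
  [ -1     0    5  |    17 ]
Subtract r1 from r2.
  [  1  -1/2   1/2  |   13/2 ]
  [  0   1/2  -9/2  |  -39/2 ]
  [ -1     0     5  |     17 ]
Add r1 to r3.
  [ 1  -1/2   1/2  |   13/2 ]
  [ 0   1/2  -9/2  |  -39/2 ]
  [ 0  -1/2  11/2  |   47/2 ]
Multiply r2 by 2.
  [ 1  -1/2   1/2  |  13/2 ]
  [ 0     1    -9  |   -39 ]
  [ 0  -1/2  11/2  |  47/2 ]
Add 1/2 times r2 to r3.
  [ 1  -1/2  1/2  |  13/2 ]
  [ 0     1   -9  |   -39 ]
  [ 0     0    1  |     4 ]
Add 9 times r3 to r2.
  [ 1  -1/2  1/2  |  13/2 ]
  [ 0     1    0  |    -3 ]
  [ 0     0    1  |     4 ]
Subtract 1/2 times r3 from r1.
  [ 1  -1/2  0  |  9/2 ]
  [ 0     1  0  |   -3 ]
  [ 0     0  1  |    4 ]
Add 1/2 times r2 to r1.
  [ 1  0  0  |   3 ]
  [ 0  1  0  |  -3 ]
  [ 0  0  1  |   4 ]
Reading off the last column: p = 3, q = -3, r = 4.

(3, -3, 4)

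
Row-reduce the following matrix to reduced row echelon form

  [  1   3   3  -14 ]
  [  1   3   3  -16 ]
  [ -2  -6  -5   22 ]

ρ2 ← ρ2 − ρ1
  [  1   3   3  -14 ]
  [  0   0   0   -2 ]
  [ -2  -6  -5   22 ]
ρ3 ← ρ3 + 2·ρ1
  [ 1  3  3  -14 ]
  [ 0  0  0   -2 ]
  [ 0  0  1   -6 ]
ρ2 ↔ ρ3
  [ 1  3  3  -14 ]
  [ 0  0  1   -6 ]
  [ 0  0  0   -2 ]
ρ3 ← -1/2·ρ3
  [ 1  3  3  -14 ]
  [ 0  0  1   -6 ]
  [ 0  0  0    1 ]
ρ2 ← ρ2 + 6·ρ3
  [ 1  3  3  -14 ]
  [ 0  0  1    0 ]
  [ 0  0  0    1 ]
ρ1 ← ρ1 + 14·ρ3
  [ 1  3  3  0 ]
  [ 0  0  1  0 ]
  [ 0  0  0  1 ]
ρ1 ← ρ1 − 3·ρ2
  [ 1  3  0  0 ]
  [ 0  0  1  0 ]
  [ 0  0  0  1 ]

[[1, 3, 0, 0], [0, 0, 1, 0], [0, 0, 0, 1]]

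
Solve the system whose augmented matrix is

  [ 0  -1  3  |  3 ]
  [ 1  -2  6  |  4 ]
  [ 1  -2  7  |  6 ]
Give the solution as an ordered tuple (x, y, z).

(-2, 3, 2)

ρ1 ↔ ρ2
  [ 1  -2  6  |  4 ]
  [ 0  -1  3  |  3 ]
  [ 1  -2  7  |  6 ]
ρ3 ← ρ3 − ρ1
  [ 1  -2  6  |  4 ]
  [ 0  -1  3  |  3 ]
  [ 0   0  1  |  2 ]
ρ2 ← -1·ρ2
  [ 1  -2   6  |   4 ]
  [ 0   1  -3  |  -3 ]
  [ 0   0   1  |   2 ]
ρ2 ← ρ2 + 3·ρ3
  [ 1  -2  6  |  4 ]
  [ 0   1  0  |  3 ]
  [ 0   0  1  |  2 ]
ρ1 ← ρ1 − 6·ρ3
  [ 1  -2  0  |  -8 ]
  [ 0   1  0  |   3 ]
  [ 0   0  1  |   2 ]
ρ1 ← ρ1 + 2·ρ2
  [ 1  0  0  |  -2 ]
  [ 0  1  0  |   3 ]
  [ 0  0  1  |   2 ]
Reading off the last column: x = -2, y = 3, z = 2.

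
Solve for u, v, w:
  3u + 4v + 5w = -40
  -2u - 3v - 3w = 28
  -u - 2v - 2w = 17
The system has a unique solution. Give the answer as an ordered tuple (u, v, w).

Form the augmented matrix and row-reduce:
  [  3   4   5  |  -40 ]
  [ -2  -3  -3  |   28 ]
  [ -1  -2  -2  |   17 ]
ρ1 -> 1/3·ρ1
ρ2 -> ρ2 + 2·ρ1
ρ3 -> ρ3 + ρ1
ρ2 -> -3·ρ2
ρ3 -> ρ3 + 2/3·ρ2
ρ3 -> -1·ρ3
ρ2 -> ρ2 + ρ3
ρ1 -> ρ1 − 5/3·ρ3
ρ1 -> ρ1 − 4/3·ρ2
Reading off the last column: u = -5, v = -5, w = -1.

(-5, -5, -1)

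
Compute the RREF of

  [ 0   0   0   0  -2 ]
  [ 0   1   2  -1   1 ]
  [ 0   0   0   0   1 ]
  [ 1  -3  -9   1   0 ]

r1 <=> r4
  [ 1  -3  -9   1   0 ]
  [ 0   1   2  -1   1 ]
  [ 0   0   0   0   1 ]
  [ 0   0   0   0  -2 ]
r4 := r4 + 2·r3
  [ 1  -3  -9   1  0 ]
  [ 0   1   2  -1  1 ]
  [ 0   0   0   0  1 ]
  [ 0   0   0   0  0 ]
r2 := r2 − r3
  [ 1  -3  -9   1  0 ]
  [ 0   1   2  -1  0 ]
  [ 0   0   0   0  1 ]
  [ 0   0   0   0  0 ]
r1 := r1 + 3·r2
  [ 1  0  -3  -2  0 ]
  [ 0  1   2  -1  0 ]
  [ 0  0   0   0  1 ]
  [ 0  0   0   0  0 ]

[[1, 0, -3, -2, 0], [0, 1, 2, -1, 0], [0, 0, 0, 0, 1], [0, 0, 0, 0, 0]]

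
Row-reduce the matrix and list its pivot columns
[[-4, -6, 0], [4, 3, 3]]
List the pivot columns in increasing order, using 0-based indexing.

0, 1

R1 → -1/4·R1
  [ 1  3/2  0 ]
  [ 4    3  3 ]
R2 → R2 − 4·R1
  [ 1  3/2  0 ]
  [ 0   -3  3 ]
R2 → -1/3·R2
  [ 1  3/2   0 ]
  [ 0    1  -1 ]
R1 → R1 − 3/2·R2
  [ 1  0  3/2 ]
  [ 0  1   -1 ]
Pivot columns are the columns containing a leading 1.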